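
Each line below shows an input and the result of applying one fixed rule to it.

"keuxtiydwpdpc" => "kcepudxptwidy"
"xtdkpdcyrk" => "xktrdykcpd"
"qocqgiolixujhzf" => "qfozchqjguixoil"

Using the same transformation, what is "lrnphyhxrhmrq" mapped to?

Rule — take characters alternately from the front and the back (1st, last, 2nd, 2nd-last, ...).
"lrnphyhxrhmrq" → "lqrrnmphhryxh".

lqrrnmphhryxh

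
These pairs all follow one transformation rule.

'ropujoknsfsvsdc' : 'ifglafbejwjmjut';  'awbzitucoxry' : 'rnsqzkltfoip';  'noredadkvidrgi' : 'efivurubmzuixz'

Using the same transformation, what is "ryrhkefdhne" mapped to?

What's happening: shift every letter 9 places backward in the alphabet (wrapping around).
Doing the same to "ryrhkefdhne": "ipiybvwuyev".

ipiybvwuyev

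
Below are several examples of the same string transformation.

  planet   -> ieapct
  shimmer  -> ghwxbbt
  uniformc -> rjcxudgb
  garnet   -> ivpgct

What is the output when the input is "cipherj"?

The rule is to move the last character to the front, then shift every letter 11 places backward in the alphabet (wrapping around).
On "cipherj": the first step gives "jcipher", and the second then gives "yrxewtg".

yrxewtg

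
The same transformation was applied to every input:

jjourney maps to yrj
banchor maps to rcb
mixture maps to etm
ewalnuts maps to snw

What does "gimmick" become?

Rule — reverse the string, then keep one character in every 3, starting at position 1 (positions 1st, 4th, 7th, ...).
For "gimmick", step one produces "kcimmig"; step two turns that into "kmg".
(Check on "ewalnuts": → "stunlawe" → "snw" ✓)

kmg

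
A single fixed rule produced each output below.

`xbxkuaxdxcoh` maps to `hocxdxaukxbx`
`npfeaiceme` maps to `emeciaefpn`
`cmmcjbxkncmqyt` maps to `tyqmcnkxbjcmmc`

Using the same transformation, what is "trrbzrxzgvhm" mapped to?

The rule is to reverse the string.
On "trrbzrxzgvhm" that produces "mhvgzxrzbrrt".

mhvgzxrzbrrt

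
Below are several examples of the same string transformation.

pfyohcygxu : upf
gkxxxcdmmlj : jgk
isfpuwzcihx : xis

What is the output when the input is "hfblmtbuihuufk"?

The transformation: move the last character to the front, then keep only the first 3 characters.
For "hfblmtbuihuufk", step one produces "khfblmtbuihuuf"; step two turns that into "khf".

khf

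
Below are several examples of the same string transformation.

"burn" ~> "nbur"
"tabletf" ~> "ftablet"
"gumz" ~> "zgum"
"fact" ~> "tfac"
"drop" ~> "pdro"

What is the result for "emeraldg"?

In each case the input is transformed by: move the last character to the front.
"emeraldg" → "gemerald".

gemerald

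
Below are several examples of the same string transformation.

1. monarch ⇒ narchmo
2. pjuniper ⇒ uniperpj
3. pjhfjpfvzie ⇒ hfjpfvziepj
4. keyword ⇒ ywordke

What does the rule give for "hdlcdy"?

Looking at the pairs, the operation is to move the first 2 characters to the end (rotate left by 2).
"hdlcdy" → "lcdyhd".

lcdyhd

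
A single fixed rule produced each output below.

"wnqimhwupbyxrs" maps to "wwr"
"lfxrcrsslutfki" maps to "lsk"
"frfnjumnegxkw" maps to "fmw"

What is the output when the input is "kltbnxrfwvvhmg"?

krm

The transformation: keep every other character starting from the first (positions 1st, 3rd, 5th, ...), then keep one character in every 3, starting at position 1 (positions 1st, 4th, 7th, ...).
Starting from "kltbnxrfwvvhmg": after the first operation, "ktnrwvm"; after the second, "krm".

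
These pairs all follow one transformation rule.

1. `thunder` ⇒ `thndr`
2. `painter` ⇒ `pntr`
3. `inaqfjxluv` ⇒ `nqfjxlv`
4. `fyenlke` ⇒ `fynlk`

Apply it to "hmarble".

The transformation: remove every vowel.
So "hmarble" becomes "hmrbl".

hmrbl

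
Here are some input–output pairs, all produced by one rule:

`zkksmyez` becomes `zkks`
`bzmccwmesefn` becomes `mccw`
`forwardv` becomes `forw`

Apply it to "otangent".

The pattern: swap the front and back halves of the string, then keep only the last 4 characters.
Doing the same to "otangent": "otan".

otan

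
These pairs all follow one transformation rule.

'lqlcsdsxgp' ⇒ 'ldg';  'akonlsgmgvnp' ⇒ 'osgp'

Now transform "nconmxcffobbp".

The pattern: keep one character in every 3, starting at position 3 (positions 3rd, 6th, 9th, ...).
For "nconmxcffobbp" the result is "oxfb".

oxfb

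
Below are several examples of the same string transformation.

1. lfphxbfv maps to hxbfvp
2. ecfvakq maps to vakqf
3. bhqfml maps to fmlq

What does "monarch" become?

archn

The pattern: delete the first 2 characters, then move the first character to the end.
Doing the same to "monarch": "archn".
(Check on "lfphxbfv": → "phxbfv" → "hxbfvp" ✓)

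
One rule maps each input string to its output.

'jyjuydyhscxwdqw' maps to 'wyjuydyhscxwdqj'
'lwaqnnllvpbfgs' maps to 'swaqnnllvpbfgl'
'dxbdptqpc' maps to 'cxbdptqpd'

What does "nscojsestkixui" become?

In each case the input is transformed by: swap the first and last characters.
So "nscojsestkixui" becomes "iscojsestkixun".

iscojsestkixun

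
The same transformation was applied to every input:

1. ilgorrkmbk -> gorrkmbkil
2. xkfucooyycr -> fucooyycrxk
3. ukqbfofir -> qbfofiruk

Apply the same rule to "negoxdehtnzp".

What's happening: move the first 2 characters to the end (rotate left by 2).
So "negoxdehtnzp" becomes "goxdehtnzpne".

goxdehtnzpne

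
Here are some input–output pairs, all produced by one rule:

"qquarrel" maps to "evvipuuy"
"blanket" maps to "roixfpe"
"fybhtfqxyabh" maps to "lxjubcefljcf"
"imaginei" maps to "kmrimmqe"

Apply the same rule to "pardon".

hsrtev

Each output is the input with this applied: shift every letter 4 places forward in the alphabet (wrapping around), then move the first 3 characters to the end (rotate left by 3).
Working it through for "pardon": intermediate "tevhsr", final "hsrtev".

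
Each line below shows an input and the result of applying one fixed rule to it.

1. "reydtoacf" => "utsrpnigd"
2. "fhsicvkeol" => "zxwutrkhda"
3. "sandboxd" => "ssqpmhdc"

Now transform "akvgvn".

Rule — shift every letter 11 places backward in the alphabet (wrapping around), then sort the characters into reverse alphabetical order.
"akvgvn" → "pzkvkc" → "zvpkkc".

zvpkkc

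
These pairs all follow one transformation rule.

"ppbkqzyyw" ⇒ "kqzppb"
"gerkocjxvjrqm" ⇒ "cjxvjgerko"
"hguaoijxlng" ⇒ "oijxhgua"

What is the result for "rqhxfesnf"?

xferqh

The pattern: delete the last 3 characters, then swap the front and back halves of the string.
For "rqhxfesnf", step one produces "rqhxfe"; step two turns that into "xferqh".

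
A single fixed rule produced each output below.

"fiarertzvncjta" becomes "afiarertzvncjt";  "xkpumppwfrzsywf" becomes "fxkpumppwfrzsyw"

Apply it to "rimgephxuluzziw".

wrimgephxuluzzi

Each output is the input with this applied: move the last character to the front.
On "rimgephxuluzziw" that produces "wrimgephxuluzzi".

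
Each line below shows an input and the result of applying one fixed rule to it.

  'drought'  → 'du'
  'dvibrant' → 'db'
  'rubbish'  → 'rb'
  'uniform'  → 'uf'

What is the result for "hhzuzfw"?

hu

Each output is the input with this applied: keep one character in every 3, starting at position 1 (positions 1st, 4th, 7th, ...), then delete the last character.
On "hhzuzfw": the first step gives "huw", and the second then gives "hu".
(Check on "rubbish": → "rbh" → "rb" ✓)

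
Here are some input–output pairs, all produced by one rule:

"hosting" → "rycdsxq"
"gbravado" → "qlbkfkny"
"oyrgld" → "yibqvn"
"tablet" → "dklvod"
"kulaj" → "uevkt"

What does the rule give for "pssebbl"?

In each case the input is transformed by: shift every letter 10 places forward in the alphabet (wrapping around).
For "pssebbl" the result is "zccollv".

zccollv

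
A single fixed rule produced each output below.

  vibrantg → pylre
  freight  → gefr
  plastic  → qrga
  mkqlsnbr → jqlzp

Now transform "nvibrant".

What's happening: delete the first 3 characters, then shift every letter 2 places backward in the alphabet (wrapping around).
On "nvibrant": the first step gives "brant", and the second then gives "zpylr".

zpylr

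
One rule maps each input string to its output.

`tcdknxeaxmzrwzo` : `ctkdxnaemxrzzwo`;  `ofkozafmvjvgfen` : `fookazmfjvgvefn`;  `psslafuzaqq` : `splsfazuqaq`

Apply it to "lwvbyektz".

The pattern: swap each adjacent pair of characters (1↔2, 3↔4, ...).
For "lwvbyektz" the result is "wlbveytkz".

wlbveytkz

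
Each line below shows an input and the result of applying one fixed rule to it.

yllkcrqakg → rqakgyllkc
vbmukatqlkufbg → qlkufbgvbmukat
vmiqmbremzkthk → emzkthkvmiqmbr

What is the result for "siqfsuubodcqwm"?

Looking at the pairs, the operation is to swap the front and back halves of the string.
Doing the same to "siqfsuubodcqwm": "bodcqwmsiqfsuu".

bodcqwmsiqfsuu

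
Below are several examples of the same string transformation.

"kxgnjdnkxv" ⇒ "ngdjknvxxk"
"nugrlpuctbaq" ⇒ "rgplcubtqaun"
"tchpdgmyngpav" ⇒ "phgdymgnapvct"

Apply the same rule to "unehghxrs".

Looking at the pairs, the operation is to swap each adjacent pair of characters (1↔2, 3↔4, ...), then move the first 2 characters to the end (rotate left by 2).
For "unehghxrs", step one produces "nuhehgrxs"; step two turns that into "hehgrxsnu".

hehgrxsnu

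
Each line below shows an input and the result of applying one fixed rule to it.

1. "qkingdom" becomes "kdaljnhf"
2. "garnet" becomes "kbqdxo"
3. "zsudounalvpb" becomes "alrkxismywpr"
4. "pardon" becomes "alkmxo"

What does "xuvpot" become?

mlqurs

The pattern: move the first 3 characters to the end (rotate left by 3), then shift every letter 3 places backward in the alphabet (wrapping around).
For "xuvpot", step one produces "potxuv"; step two turns that into "mlqurs".
(Check on "qkingdom": → "ngdomqki" → "kdaljnhf" ✓)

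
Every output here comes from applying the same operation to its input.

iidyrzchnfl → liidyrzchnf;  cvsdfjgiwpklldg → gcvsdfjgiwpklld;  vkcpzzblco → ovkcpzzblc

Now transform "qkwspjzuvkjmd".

dqkwspjzuvkjm

Looking at the pairs, the operation is to move the last character to the front.
"qkwspjzuvkjmd" → "dqkwspjzuvkjm".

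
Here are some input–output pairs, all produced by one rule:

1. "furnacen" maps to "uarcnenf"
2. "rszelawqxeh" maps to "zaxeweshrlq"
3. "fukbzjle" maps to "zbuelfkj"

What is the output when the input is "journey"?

yeujrno

Each output is the input with this applied: sort the characters into reverse alphabetical order, then take characters alternately from the front and the back (1st, last, 2nd, 2nd-last, ...).
"journey" → "yuronje" → "yeujrno".
(Check on "furnacen": → "urnnfeca" → "uarcnenf" ✓)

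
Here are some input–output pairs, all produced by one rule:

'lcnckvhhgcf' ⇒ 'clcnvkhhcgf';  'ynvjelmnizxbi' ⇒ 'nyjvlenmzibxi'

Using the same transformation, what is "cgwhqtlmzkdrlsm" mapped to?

gchwtqmlkzrdslm

In each case the input is transformed by: swap each adjacent pair of characters (1↔2, 3↔4, ...).
Applying that to "cgwhqtlmzkdrlsm" gives "gchwtqmlkzrdslm".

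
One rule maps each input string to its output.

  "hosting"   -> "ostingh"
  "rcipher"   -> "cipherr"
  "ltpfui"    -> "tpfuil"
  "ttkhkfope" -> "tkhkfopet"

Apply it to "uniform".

Rule — move the first character to the end.
Applying that to "uniform" gives "niformu".

niformu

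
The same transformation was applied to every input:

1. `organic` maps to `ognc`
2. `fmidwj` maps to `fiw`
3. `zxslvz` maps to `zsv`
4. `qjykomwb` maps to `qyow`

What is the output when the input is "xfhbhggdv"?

In each case the input is transformed by: keep every other character starting from the first (positions 1st, 3rd, 5th, ...).
So "xfhbhggdv" becomes "xhhgv".

xhhgv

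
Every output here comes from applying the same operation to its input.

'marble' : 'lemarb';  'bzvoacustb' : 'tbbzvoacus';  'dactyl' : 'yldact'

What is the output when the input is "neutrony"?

nyneutro

Each output is the input with this applied: move the last 2 characters to the front (rotate right by 2).
For "neutrony" the result is "nyneutro".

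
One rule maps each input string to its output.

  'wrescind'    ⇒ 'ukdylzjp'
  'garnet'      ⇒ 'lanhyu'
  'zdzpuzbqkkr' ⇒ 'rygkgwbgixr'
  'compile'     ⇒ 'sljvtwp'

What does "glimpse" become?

The pattern: shift every letter 7 places forward in the alphabet (wrapping around), then move the last 2 characters to the front (rotate right by 2).
"glimpse" → "nsptwzl" → "zlnsptw".

zlnsptw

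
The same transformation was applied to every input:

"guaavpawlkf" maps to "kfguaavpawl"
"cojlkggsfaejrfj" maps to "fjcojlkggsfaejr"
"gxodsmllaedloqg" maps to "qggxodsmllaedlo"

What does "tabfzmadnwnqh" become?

The pattern: move the last 2 characters to the front (rotate right by 2).
For "tabfzmadnwnqh" the result is "qhtabfzmadnwn".

qhtabfzmadnwn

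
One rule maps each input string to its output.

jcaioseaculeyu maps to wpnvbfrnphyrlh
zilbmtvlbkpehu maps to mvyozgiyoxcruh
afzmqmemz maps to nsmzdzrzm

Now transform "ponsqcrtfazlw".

What's happening: shift every letter 13 places forward in the alphabet (wrapping around) — i.e. ROT13.
So "ponsqcrtfazlw" becomes "cbafdpegsnmyj".

cbafdpegsnmyj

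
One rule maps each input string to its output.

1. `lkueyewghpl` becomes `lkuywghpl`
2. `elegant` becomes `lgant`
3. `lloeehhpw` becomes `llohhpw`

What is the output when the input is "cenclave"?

cnclav

The rule is to remove every "e".
So "cenclave" becomes "cnclav".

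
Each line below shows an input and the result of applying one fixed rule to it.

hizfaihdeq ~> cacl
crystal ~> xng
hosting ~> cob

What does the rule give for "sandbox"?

nys

The transformation: keep one character in every 3, starting at position 1 (positions 1st, 4th, 7th, ...), then shift every letter 5 places backward in the alphabet (wrapping around).
Applying both steps to "sandbox": "sdx", then "nys".
(Check on "hosting": → "htg" → "cob" ✓)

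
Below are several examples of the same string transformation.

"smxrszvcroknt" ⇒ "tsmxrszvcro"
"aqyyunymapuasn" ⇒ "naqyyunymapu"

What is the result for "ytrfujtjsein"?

Rule — move the last character to the front, then delete the last 2 characters.
Starting from "ytrfujtjsein": after the first operation, "nytrfujtjsei"; after the second, "nytrfujtjs".

nytrfujtjs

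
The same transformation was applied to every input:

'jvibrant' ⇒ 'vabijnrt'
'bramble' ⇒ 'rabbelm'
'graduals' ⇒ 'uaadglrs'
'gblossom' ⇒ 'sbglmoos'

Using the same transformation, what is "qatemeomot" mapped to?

The rule is to sort the characters into alphabetical order, then move the last character to the front.
Working it through for "qatemeomot": intermediate "aeemmooqtt", final "taeemmooqt".
(Check on "jvibrant": → "abijnrtv" → "vabijnrt" ✓)

taeemmooqt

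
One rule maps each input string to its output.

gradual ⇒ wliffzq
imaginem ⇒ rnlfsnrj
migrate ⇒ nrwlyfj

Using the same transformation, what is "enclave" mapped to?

sjqhafj

Looking at the pairs, the operation is to swap each adjacent pair of characters (1↔2, 3↔4, ...), then shift every letter 5 places forward in the alphabet (wrapping around).
For "enclave", step one produces "nelcvae"; step two turns that into "sjqhafj".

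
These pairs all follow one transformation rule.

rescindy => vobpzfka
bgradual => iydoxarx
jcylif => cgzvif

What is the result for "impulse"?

bfjmrip

The transformation: move the last character to the front, then shift every letter 3 places backward in the alphabet (wrapping around).
"impulse" → "bfjmrip".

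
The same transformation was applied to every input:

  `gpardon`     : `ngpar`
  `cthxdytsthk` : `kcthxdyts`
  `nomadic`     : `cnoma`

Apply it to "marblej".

The pattern: move the last character to the front, then delete the last 2 characters.
On "marblej" that produces "jmarb".
(Check on "gpardon": → "ngpardo" → "ngpar" ✓)

jmarb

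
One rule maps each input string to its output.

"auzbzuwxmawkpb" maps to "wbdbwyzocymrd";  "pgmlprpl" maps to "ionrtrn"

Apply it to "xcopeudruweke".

eqrgwftwygmg

Each output is the input with this applied: shift every letter 2 places forward in the alphabet (wrapping around), then delete the first character.
Applying both steps to "xcopeudruweke": "zeqrgwftwygmg", then "eqrgwftwygmg".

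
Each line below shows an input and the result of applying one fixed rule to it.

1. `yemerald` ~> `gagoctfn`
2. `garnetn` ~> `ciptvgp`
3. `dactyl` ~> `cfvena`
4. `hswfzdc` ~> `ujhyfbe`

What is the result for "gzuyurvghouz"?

Rule — shift every letter 2 places forward in the alphabet (wrapping around), then swap each adjacent pair of characters (1↔2, 3↔4, ...).
Applying both steps to "gzuyurvghouz": "ibwawtxijqwb", then "biawtwixqjbw".
(Check on "hswfzdc": → "juyhbfe" → "ujhyfbe" ✓)

biawtwixqjbw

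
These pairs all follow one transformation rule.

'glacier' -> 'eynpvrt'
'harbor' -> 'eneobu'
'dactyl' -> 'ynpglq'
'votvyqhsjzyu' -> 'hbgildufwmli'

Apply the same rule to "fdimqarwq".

dqvzdnejs

Rule — swap the first and last characters, then shift every letter 13 places forward in the alphabet (wrapping around) — i.e. ROT13.
For "fdimqarwq", step one produces "qdimqarwf"; step two turns that into "dqvzdnejs".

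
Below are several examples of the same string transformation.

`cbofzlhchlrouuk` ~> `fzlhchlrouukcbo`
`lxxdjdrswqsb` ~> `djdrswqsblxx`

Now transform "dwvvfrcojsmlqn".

The pattern: move the first 3 characters to the end (rotate left by 3).
Applying that to "dwvvfrcojsmlqn" gives "vfrcojsmlqndwv".

vfrcojsmlqndwv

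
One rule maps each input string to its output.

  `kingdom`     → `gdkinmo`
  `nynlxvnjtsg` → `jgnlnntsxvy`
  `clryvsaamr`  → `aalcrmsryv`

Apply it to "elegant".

What's happening: sort the characters into alphabetical order, then swap each adjacent pair of characters (1↔2, 3↔4, ...).
"elegant" → "aeeglnt" → "eagenlt".
(Check on "kingdom": → "dgikmno" → "gdkinmo" ✓)

eagenlt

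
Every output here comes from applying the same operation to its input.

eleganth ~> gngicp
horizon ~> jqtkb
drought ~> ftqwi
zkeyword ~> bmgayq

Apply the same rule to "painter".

Rule — delete the last 2 characters, then shift every letter 2 places forward in the alphabet (wrapping around).
Starting from "painter": after the first operation, "paint"; after the second, "rckpv".
(Check on "horizon": → "horiz" → "jqtkb" ✓)

rckpv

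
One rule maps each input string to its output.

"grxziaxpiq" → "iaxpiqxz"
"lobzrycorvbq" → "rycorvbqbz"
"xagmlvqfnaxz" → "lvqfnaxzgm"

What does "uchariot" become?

riotha

Rule — delete the first 2 characters, then move the first 2 characters to the end (rotate left by 2).
On "uchariot": the first step gives "hariot", and the second then gives "riotha".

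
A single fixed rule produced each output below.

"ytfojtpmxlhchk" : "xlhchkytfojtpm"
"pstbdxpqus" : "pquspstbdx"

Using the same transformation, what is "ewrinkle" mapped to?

kleewrin

The pattern: move the first character to the end, then swap the front and back halves of the string.
On "ewrinkle": the first step gives "wrinklee", and the second then gives "kleewrin".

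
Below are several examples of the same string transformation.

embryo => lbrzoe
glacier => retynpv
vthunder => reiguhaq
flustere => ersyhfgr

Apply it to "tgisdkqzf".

The transformation: move the last 2 characters to the front (rotate right by 2), then shift every letter 13 places forward in the alphabet (wrapping around) — i.e. ROT13.
Applying both steps to "tgisdkqzf": "zftgisdkq", then "msgtvfqxd".
(Check on "embryo": → "yoembr" → "lbrzoe" ✓)

msgtvfqxd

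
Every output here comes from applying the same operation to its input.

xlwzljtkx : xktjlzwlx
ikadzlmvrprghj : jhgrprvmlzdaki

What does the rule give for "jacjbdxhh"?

Looking at the pairs, the operation is to reverse the string.
"jacjbdxhh" → "hhxdbjcaj".

hhxdbjcaj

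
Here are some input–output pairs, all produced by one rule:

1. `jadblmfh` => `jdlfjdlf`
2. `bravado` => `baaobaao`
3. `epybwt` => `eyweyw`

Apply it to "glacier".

gairgair

In each case the input is transformed by: keep every other character starting from the first (positions 1st, 3rd, 5th, ...), then write the whole string twice.
On "glacier": the first step gives "gair", and the second then gives "gairgair".
(Check on "epybwt": → "eyw" → "eyweyw" ✓)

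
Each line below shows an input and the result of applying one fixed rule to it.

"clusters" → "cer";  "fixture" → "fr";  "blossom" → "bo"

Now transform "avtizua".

Looking at the pairs, the operation is to swap each adjacent pair of characters (1↔2, 3↔4, ...), then keep one character in every 3, starting at position 2 (positions 2nd, 5th, 8th, ...).
Applying both steps to "avtizua": "vaituza", then "au".

au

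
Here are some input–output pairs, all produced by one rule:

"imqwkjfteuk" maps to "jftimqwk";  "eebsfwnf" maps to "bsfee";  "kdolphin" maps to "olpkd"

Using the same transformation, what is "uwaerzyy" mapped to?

The rule is to delete the last 3 characters, then move the last 3 characters to the front (rotate right by 3).
Applying that to "uwaerzyy" gives "aeruw".

aeruw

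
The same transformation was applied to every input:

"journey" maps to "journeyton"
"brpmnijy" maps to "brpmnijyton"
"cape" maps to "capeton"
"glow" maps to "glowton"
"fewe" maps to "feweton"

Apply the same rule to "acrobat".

acrobatton

In each case the input is transformed by: append "ton".
For "acrobat" the result is "acrobatton".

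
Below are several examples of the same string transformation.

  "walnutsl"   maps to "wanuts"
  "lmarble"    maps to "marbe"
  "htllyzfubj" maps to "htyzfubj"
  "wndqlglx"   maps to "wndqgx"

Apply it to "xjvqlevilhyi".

xjvqevihyi

Rule — remove every "l".
For "xjvqlevilhyi" the result is "xjvqevihyi".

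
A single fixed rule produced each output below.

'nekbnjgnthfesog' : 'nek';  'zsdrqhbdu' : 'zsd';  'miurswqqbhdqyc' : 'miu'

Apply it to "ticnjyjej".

tic

The rule is to keep only the first 3 characters.
On "ticnjyjej" that produces "tic".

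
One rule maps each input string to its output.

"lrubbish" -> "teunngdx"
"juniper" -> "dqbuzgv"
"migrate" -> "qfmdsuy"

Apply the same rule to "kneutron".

What's happening: reverse the string, then shift every letter 12 places forward in the alphabet (wrapping around).
Applying that to "kneutron" gives "zadfgqzw".

zadfgqzw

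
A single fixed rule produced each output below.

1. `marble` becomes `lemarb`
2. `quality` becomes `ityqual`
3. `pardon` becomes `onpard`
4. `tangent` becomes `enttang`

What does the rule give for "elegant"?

In each case the input is transformed by: move the first 3 characters to the end (rotate left by 3), then move the first character to the end.
Starting from "elegant": after the first operation, "gantele"; after the second, "anteleg".
(Check on "pardon": → "donpar" → "onpard" ✓)

anteleg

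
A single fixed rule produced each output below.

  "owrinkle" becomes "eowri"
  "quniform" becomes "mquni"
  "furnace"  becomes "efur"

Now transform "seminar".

Looking at the pairs, the operation is to move the last character to the front, then delete the last 3 characters.
For "seminar", step one produces "rsemina"; step two turns that into "rsem".
(Check on "quniform": → "mqunifor" → "mquni" ✓)

rsem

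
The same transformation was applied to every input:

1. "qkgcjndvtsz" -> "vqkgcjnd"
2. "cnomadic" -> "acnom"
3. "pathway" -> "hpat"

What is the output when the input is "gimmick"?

The transformation: delete the last 3 characters, then move the last character to the front.
On "gimmick" that produces "mgim".
(Check on "cnomadic": → "cnoma" → "acnom" ✓)

mgim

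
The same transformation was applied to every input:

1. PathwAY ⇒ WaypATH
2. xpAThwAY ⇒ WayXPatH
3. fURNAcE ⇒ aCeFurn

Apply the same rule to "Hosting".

INGhOST

The pattern: move the last 3 characters to the front (rotate right by 3), then flip the case of every letter.
Applying both steps to "Hosting": "ingHost", then "INGhOST".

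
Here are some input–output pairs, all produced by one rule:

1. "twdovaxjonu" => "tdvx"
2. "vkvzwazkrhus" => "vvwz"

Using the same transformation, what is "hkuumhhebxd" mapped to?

In each case the input is transformed by: keep every other character starting from the first (positions 1st, 3rd, 5th, ...), then keep only the first 4 characters.
Starting from "hkuumhhebxd": after the first operation, "humhbd"; after the second, "humh".

humh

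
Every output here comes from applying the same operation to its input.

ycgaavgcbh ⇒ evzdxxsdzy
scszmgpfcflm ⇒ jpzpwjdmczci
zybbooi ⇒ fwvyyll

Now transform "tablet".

qqxyib

Rule — move the last character to the front, then shift every letter 3 places backward in the alphabet (wrapping around).
Applying both steps to "tablet": "ttable", then "qqxyib".
(Check on "ycgaavgcbh": → "hycgaavgcb" → "evzdxxsdzy" ✓)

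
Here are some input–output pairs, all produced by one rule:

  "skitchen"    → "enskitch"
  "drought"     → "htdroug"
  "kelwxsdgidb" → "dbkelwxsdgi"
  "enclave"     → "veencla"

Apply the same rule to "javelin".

injavel

Looking at the pairs, the operation is to move the last 2 characters to the front (rotate right by 2).
Doing the same to "javelin": "injavel".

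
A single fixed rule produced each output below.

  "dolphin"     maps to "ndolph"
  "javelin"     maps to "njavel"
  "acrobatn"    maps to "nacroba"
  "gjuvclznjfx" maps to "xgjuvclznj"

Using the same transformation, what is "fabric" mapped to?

Rule — move the last 2 characters to the front (rotate right by 2), then delete the first character.
Applying that to "fabric" gives "cfabr".

cfabr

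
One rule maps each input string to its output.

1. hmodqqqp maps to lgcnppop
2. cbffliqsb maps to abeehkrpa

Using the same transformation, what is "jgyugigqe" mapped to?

fitxhfpfd

The transformation: shift every letter 1 place backward in the alphabet (wrapping around), then swap each adjacent pair of characters (1↔2, 3↔4, ...).
For "jgyugigqe", step one produces "ifxtfhfpd"; step two turns that into "fitxhfpfd".
(Check on "hmodqqqp": → "glncpppo" → "lgcnppop" ✓)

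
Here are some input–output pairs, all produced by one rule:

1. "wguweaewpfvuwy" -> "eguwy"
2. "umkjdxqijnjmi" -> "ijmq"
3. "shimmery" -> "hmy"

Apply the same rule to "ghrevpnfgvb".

egpv

What's happening: sort the characters into alphabetical order, then keep one character in every 3, starting at position 2 (positions 2nd, 5th, 8th, ...).
For "ghrevpnfgvb", step one produces "befgghnprvv"; step two turns that into "egpv".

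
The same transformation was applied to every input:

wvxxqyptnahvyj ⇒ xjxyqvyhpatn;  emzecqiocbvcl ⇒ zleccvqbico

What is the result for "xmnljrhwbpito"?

The pattern: delete the first 2 characters, then take characters alternately from the front and the back (1st, last, 2nd, 2nd-last, ...).
Starting from "xmnljrhwbpito": after the first operation, "nljrhwbpito"; after the second, "noltjirphbw".

noltjirphbw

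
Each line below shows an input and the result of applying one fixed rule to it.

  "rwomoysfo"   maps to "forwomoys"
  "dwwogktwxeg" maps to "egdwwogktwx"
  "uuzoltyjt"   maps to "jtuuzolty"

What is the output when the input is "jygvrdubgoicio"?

iojygvrdubgoic

What's happening: move the last 2 characters to the front (rotate right by 2).
For "jygvrdubgoicio" the result is "iojygvrdubgoic".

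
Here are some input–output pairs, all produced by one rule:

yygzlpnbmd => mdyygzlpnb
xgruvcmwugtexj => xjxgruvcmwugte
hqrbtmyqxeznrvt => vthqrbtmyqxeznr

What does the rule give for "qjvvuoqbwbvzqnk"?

What's happening: move the last 2 characters to the front (rotate right by 2).
Doing the same to "qjvvuoqbwbvzqnk": "nkqjvvuoqbwbvzq".

nkqjvvuoqbwbvzq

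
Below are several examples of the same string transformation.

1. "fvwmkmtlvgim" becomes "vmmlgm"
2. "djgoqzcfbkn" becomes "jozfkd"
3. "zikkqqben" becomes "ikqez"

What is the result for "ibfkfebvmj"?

bkevj

The pattern: move the first character to the end, then keep every other character starting from the first (positions 1st, 3rd, 5th, ...).
Starting from "ibfkfebvmj": after the first operation, "bfkfebvmji"; after the second, "bkevj".
(Check on "fvwmkmtlvgim": → "vwmkmtlvgimf" → "vmmlgm" ✓)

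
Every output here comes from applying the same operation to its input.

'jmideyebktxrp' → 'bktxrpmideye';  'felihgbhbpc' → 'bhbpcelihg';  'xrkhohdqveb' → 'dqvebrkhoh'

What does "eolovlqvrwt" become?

The pattern: delete the first character, then swap the front and back halves of the string.
On "eolovlqvrwt" that produces "qvrwtolovl".

qvrwtolovl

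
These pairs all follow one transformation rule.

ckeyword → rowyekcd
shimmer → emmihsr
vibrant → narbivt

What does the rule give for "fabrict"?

cirbaft

What's happening: move the last character to the front, then reverse the string.
Applying both steps to "fabrict": "tfabric", then "cirbaft".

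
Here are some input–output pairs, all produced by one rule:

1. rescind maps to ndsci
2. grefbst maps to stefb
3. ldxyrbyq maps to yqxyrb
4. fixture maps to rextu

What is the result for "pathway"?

aythw

The transformation: delete the first 2 characters, then move the last 2 characters to the front (rotate right by 2).
On "pathway": the first step gives "thway", and the second then gives "aythw".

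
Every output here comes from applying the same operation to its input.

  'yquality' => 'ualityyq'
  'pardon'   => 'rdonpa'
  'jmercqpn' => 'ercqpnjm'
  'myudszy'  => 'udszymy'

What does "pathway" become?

thwaypa

Looking at the pairs, the operation is to move the first 2 characters to the end (rotate left by 2).
So "pathway" becomes "thwaypa".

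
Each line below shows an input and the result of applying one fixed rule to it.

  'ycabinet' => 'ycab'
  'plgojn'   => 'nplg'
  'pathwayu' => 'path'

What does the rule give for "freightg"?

Rule — swap the front and back halves of the string, then keep only the last 4 characters.
Doing the same to "freightg": "frei".

frei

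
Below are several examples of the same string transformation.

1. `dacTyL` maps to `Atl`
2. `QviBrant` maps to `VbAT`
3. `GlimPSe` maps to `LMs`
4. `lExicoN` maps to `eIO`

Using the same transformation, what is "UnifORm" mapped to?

NFr

In each case the input is transformed by: keep every other character starting from the second (positions 2nd, 4th, 6th, ...), then flip the case of every letter.
On "UnifORm" that produces "NFr".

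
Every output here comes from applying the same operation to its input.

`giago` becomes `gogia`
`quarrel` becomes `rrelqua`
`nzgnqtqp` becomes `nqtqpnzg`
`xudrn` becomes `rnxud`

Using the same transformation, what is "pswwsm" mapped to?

wsmpsw

The transformation: move the first 3 characters to the end (rotate left by 3).
For "pswwsm" the result is "wsmpsw".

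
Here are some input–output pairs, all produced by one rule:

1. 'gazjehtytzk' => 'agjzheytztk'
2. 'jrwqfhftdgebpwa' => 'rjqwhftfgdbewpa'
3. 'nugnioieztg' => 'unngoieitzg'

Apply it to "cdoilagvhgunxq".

The transformation: swap each adjacent pair of characters (1↔2, 3↔4, ...).
For "cdoilagvhgunxq" the result is "dcioalvgghnuqx".

dcioalvgghnuqx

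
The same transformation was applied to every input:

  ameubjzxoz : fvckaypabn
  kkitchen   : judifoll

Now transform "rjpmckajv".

The transformation: shift every letter 1 place forward in the alphabet (wrapping around), then move the first 2 characters to the end (rotate left by 2).
Starting from "rjpmckajv": after the first operation, "skqndlbkw"; after the second, "qndlbkwsk".
(Check on "kkitchen": → "lljudifo" → "judifoll" ✓)

qndlbkwsk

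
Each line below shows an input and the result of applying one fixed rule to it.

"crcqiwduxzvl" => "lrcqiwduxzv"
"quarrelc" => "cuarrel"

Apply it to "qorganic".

Looking at the pairs, the operation is to delete the first character, then move the last character to the front.
For "qorganic", step one produces "organic"; step two turns that into "corgani".

corgani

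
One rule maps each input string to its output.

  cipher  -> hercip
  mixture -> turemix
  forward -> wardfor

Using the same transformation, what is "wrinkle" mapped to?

nklewri

Looking at the pairs, the operation is to move the first 3 characters to the end (rotate left by 3).
So "wrinkle" becomes "nklewri".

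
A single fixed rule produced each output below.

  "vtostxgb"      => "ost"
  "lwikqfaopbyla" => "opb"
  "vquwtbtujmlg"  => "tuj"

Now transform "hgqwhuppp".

Looking at the pairs, the operation is to move the last 3 characters to the front (rotate right by 3), then keep only the last 3 characters.
Applying that to "hgqwhuppp" gives "whu".

whu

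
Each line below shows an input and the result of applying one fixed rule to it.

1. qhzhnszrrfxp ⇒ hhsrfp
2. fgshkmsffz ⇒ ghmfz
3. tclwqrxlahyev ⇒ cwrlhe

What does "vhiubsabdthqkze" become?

husbtqz

In each case the input is transformed by: keep every other character starting from the second (positions 2nd, 4th, 6th, ...).
For "vhiubsabdthqkze" the result is "husbtqz".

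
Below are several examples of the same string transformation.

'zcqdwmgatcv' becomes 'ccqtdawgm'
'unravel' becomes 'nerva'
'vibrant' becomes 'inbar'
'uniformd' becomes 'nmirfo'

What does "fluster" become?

leuts

The transformation: take characters alternately from the front and the back (1st, last, 2nd, 2nd-last, ...), then delete the first 2 characters.
Applying both steps to "fluster": "frleuts", then "leuts".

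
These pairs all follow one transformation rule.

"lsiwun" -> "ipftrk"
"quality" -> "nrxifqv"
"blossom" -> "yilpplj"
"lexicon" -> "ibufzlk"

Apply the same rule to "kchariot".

Looking at the pairs, the operation is to shift every letter 3 places backward in the alphabet (wrapping around).
For "kchariot" the result is "hzexoflq".

hzexoflq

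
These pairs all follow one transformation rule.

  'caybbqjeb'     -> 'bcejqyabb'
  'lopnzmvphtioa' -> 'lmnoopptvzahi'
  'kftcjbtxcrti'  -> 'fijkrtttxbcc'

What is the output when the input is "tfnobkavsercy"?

efknorstvyabc

The transformation: sort the characters into alphabetical order, then move the first 3 characters to the end (rotate left by 3).
Applying both steps to "tfnobkavsercy": "abcefknorstvy", then "efknorstvyabc".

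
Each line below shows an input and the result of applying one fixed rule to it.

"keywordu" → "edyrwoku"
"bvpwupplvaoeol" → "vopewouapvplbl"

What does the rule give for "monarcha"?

ohncarma

Each output is the input with this applied: take characters alternately from the front and the back (1st, last, 2nd, 2nd-last, ...), then move the first 2 characters to the end (rotate left by 2).
Starting from "monarcha": after the first operation, "maohncar"; after the second, "ohncarma".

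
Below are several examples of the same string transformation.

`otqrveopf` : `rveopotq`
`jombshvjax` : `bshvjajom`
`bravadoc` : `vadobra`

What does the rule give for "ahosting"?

Looking at the pairs, the operation is to delete the last character, then move the first 3 characters to the end (rotate left by 3).
Doing the same to "ahosting": "stinaho".
(Check on "bravadoc": → "bravado" → "vadobra" ✓)

stinaho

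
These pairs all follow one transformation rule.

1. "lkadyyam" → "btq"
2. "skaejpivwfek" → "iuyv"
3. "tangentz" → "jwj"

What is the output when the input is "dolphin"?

The transformation: shift every letter 10 places backward in the alphabet (wrapping around), then keep one character in every 3, starting at position 1 (positions 1st, 4th, 7th, ...).
For "dolphin" the result is "tfd".

tfd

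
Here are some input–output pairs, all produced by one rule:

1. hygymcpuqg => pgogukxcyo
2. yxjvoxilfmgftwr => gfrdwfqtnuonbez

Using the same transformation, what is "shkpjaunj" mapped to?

The transformation: shift every letter 8 places forward in the alphabet (wrapping around).
Applying that to "shkpjaunj" gives "apsxricvr".

apsxricvr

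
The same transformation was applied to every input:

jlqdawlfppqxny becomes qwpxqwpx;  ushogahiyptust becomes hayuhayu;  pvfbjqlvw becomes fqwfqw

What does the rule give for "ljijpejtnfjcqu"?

iencienc

The transformation: keep one character in every 3, starting at position 3 (positions 3rd, 6th, 9th, ...), then write the whole string twice.
On "ljijpejtnfjcqu": the first step gives "ienc", and the second then gives "iencienc".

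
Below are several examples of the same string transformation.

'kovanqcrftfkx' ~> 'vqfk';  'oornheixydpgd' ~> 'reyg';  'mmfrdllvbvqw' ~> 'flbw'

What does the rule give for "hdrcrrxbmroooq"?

rrmo

What's happening: keep one character in every 3, starting at position 3 (positions 3rd, 6th, 9th, ...).
Doing the same to "hdrcrrxbmroooq": "rrmo".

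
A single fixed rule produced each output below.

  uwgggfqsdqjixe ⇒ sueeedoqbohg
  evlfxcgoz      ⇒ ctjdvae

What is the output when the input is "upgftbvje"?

snedrzt

In each case the input is transformed by: delete the last 2 characters, then shift every letter 2 places backward in the alphabet (wrapping around).
Applying both steps to "upgftbvje": "upgftbv", then "snedrzt".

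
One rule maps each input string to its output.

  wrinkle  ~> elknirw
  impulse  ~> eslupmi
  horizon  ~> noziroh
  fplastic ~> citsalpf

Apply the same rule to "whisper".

repsihw

The rule is to reverse the string.
"whisper" → "repsihw".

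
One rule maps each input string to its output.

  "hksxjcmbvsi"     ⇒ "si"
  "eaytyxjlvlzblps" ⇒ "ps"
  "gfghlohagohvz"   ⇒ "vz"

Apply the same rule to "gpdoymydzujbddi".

di

Each output is the input with this applied: keep only the last 2 characters.
"gpdoymydzujbddi" → "di".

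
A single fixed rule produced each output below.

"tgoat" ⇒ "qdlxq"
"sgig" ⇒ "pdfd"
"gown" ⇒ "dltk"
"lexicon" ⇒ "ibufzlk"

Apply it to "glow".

dilt

Each output is the input with this applied: shift every letter 3 places backward in the alphabet (wrapping around).
"glow" → "dilt".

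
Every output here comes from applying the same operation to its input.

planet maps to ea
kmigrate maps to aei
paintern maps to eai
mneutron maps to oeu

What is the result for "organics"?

ioa

What's happening: swap the front and back halves of the string, then keep only the vowels.
On "organics": the first step gives "nicsorga", and the second then gives "ioa".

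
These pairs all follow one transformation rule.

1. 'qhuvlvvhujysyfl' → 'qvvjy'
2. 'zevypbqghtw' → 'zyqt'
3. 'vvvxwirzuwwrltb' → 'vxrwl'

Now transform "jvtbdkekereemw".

jberm

The rule is to keep one character in every 3, starting at position 1 (positions 1st, 4th, 7th, ...).
On "jvtbdkekereemw" that produces "jberm".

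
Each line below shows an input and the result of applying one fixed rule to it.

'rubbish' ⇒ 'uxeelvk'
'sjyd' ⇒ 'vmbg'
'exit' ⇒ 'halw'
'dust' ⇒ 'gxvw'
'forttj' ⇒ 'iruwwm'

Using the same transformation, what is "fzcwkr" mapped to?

Each output is the input with this applied: shift every letter 3 places forward in the alphabet (wrapping around).
Doing the same to "fzcwkr": "icfznu".

icfznu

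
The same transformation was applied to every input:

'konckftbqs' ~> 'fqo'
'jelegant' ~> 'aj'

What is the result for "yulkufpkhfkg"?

The transformation: move the first 3 characters to the end (rotate left by 3), then keep one character in every 3, starting at position 3 (positions 3rd, 6th, 9th, ...).
Applying that to "yulkufpkhfkg" gives "fhgl".

fhgl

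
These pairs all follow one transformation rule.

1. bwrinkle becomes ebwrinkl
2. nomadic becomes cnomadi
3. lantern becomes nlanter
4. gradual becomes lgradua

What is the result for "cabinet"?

What's happening: move the last character to the front.
Applying that to "cabinet" gives "tcabine".

tcabine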